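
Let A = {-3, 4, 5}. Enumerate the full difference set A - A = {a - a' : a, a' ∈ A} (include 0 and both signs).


A - A = {a - a' : a, a' ∈ A}.
Compute a - a' for each ordered pair (a, a'):
a = -3: -3--3=0, -3-4=-7, -3-5=-8
a = 4: 4--3=7, 4-4=0, 4-5=-1
a = 5: 5--3=8, 5-4=1, 5-5=0
Collecting distinct values (and noting 0 appears from a-a):
A - A = {-8, -7, -1, 0, 1, 7, 8}
|A - A| = 7

A - A = {-8, -7, -1, 0, 1, 7, 8}


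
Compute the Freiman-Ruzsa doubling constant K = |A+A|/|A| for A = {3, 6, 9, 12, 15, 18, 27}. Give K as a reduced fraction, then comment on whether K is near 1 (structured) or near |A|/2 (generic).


|A| = 7.
Compute A + A by enumerating all 49 pairs.
A + A = {6, 9, 12, 15, 18, 21, 24, 27, 30, 33, 36, 39, 42, 45, 54}, so |A + A| = 15.
K = |A + A| / |A| = 15/7 (already in lowest terms) ≈ 2.1429.
Reference: AP of size 7 gives K = 13/7 ≈ 1.8571; a fully generic set of size 7 gives K ≈ 4.0000.

|A| = 7, |A + A| = 15, K = 15/7.


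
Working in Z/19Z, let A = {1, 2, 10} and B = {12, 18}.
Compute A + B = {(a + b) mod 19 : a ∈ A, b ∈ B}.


Work in Z/19Z: reduce every sum a + b modulo 19.
Enumerate all 6 pairs:
a = 1: 1+12=13, 1+18=0
a = 2: 2+12=14, 2+18=1
a = 10: 10+12=3, 10+18=9
Distinct residues collected: {0, 1, 3, 9, 13, 14}
|A + B| = 6 (out of 19 total residues).

A + B = {0, 1, 3, 9, 13, 14}


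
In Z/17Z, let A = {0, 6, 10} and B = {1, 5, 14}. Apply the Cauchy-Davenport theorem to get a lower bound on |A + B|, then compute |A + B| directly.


Cauchy-Davenport: |A + B| ≥ min(p, |A| + |B| - 1) for A, B nonempty in Z/pZ.
|A| = 3, |B| = 3, p = 17.
CD lower bound = min(17, 3 + 3 - 1) = min(17, 5) = 5.
Compute A + B mod 17 directly:
a = 0: 0+1=1, 0+5=5, 0+14=14
a = 6: 6+1=7, 6+5=11, 6+14=3
a = 10: 10+1=11, 10+5=15, 10+14=7
A + B = {1, 3, 5, 7, 11, 14, 15}, so |A + B| = 7.
Verify: 7 ≥ 5? Yes ✓.

CD lower bound = 5, actual |A + B| = 7.


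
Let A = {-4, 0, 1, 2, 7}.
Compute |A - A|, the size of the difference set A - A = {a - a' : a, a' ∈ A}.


A - A = {a - a' : a, a' ∈ A}; |A| = 5.
Bounds: 2|A|-1 ≤ |A - A| ≤ |A|² - |A| + 1, i.e. 9 ≤ |A - A| ≤ 21.
Note: 0 ∈ A - A always (from a - a). The set is symmetric: if d ∈ A - A then -d ∈ A - A.
Enumerate nonzero differences d = a - a' with a > a' (then include -d):
Positive differences: {1, 2, 4, 5, 6, 7, 11}
Full difference set: {0} ∪ (positive diffs) ∪ (negative diffs).
|A - A| = 1 + 2·7 = 15 (matches direct enumeration: 15).

|A - A| = 15


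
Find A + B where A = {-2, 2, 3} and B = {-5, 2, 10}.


A + B = {a + b : a ∈ A, b ∈ B}.
Enumerate all |A|·|B| = 3·3 = 9 pairs (a, b) and collect distinct sums.
a = -2: -2+-5=-7, -2+2=0, -2+10=8
a = 2: 2+-5=-3, 2+2=4, 2+10=12
a = 3: 3+-5=-2, 3+2=5, 3+10=13
Collecting distinct sums: A + B = {-7, -3, -2, 0, 4, 5, 8, 12, 13}
|A + B| = 9

A + B = {-7, -3, -2, 0, 4, 5, 8, 12, 13}


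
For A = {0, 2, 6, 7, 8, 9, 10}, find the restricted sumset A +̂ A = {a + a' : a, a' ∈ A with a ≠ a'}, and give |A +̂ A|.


Restricted sumset: A +̂ A = {a + a' : a ∈ A, a' ∈ A, a ≠ a'}.
Equivalently, take A + A and drop any sum 2a that is achievable ONLY as a + a for a ∈ A (i.e. sums representable only with equal summands).
Enumerate pairs (a, a') with a < a' (symmetric, so each unordered pair gives one sum; this covers all a ≠ a'):
  0 + 2 = 2
  0 + 6 = 6
  0 + 7 = 7
  0 + 8 = 8
  0 + 9 = 9
  0 + 10 = 10
  2 + 6 = 8
  2 + 7 = 9
  2 + 8 = 10
  2 + 9 = 11
  2 + 10 = 12
  6 + 7 = 13
  6 + 8 = 14
  6 + 9 = 15
  6 + 10 = 16
  7 + 8 = 15
  7 + 9 = 16
  7 + 10 = 17
  8 + 9 = 17
  8 + 10 = 18
  9 + 10 = 19
Collected distinct sums: {2, 6, 7, 8, 9, 10, 11, 12, 13, 14, 15, 16, 17, 18, 19}
|A +̂ A| = 15
(Reference bound: |A +̂ A| ≥ 2|A| - 3 for |A| ≥ 2, with |A| = 7 giving ≥ 11.)

|A +̂ A| = 15


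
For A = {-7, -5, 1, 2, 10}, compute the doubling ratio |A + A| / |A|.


|A| = 5.
Compute A + A by enumerating all 25 pairs.
A + A = {-14, -12, -10, -6, -5, -4, -3, 2, 3, 4, 5, 11, 12, 20}, so |A + A| = 14.
K = |A + A| / |A| = 14/5 (already in lowest terms) ≈ 2.8000.
Reference: AP of size 5 gives K = 9/5 ≈ 1.8000; a fully generic set of size 5 gives K ≈ 3.0000.

|A| = 5, |A + A| = 14, K = 14/5.


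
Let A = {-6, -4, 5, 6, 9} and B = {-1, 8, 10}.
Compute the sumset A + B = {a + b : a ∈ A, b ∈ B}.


A + B = {a + b : a ∈ A, b ∈ B}.
Enumerate all |A|·|B| = 5·3 = 15 pairs (a, b) and collect distinct sums.
a = -6: -6+-1=-7, -6+8=2, -6+10=4
a = -4: -4+-1=-5, -4+8=4, -4+10=6
a = 5: 5+-1=4, 5+8=13, 5+10=15
a = 6: 6+-1=5, 6+8=14, 6+10=16
a = 9: 9+-1=8, 9+8=17, 9+10=19
Collecting distinct sums: A + B = {-7, -5, 2, 4, 5, 6, 8, 13, 14, 15, 16, 17, 19}
|A + B| = 13

A + B = {-7, -5, 2, 4, 5, 6, 8, 13, 14, 15, 16, 17, 19}


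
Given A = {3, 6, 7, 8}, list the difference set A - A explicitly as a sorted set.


A - A = {a - a' : a, a' ∈ A}.
Compute a - a' for each ordered pair (a, a'):
a = 3: 3-3=0, 3-6=-3, 3-7=-4, 3-8=-5
a = 6: 6-3=3, 6-6=0, 6-7=-1, 6-8=-2
a = 7: 7-3=4, 7-6=1, 7-7=0, 7-8=-1
a = 8: 8-3=5, 8-6=2, 8-7=1, 8-8=0
Collecting distinct values (and noting 0 appears from a-a):
A - A = {-5, -4, -3, -2, -1, 0, 1, 2, 3, 4, 5}
|A - A| = 11

A - A = {-5, -4, -3, -2, -1, 0, 1, 2, 3, 4, 5}


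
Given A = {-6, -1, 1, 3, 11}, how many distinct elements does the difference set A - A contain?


A - A = {a - a' : a, a' ∈ A}; |A| = 5.
Bounds: 2|A|-1 ≤ |A - A| ≤ |A|² - |A| + 1, i.e. 9 ≤ |A - A| ≤ 21.
Note: 0 ∈ A - A always (from a - a). The set is symmetric: if d ∈ A - A then -d ∈ A - A.
Enumerate nonzero differences d = a - a' with a > a' (then include -d):
Positive differences: {2, 4, 5, 7, 8, 9, 10, 12, 17}
Full difference set: {0} ∪ (positive diffs) ∪ (negative diffs).
|A - A| = 1 + 2·9 = 19 (matches direct enumeration: 19).

|A - A| = 19


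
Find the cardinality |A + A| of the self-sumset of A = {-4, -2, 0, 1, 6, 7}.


A + A = {a + a' : a, a' ∈ A}; |A| = 6.
General bounds: 2|A| - 1 ≤ |A + A| ≤ |A|(|A|+1)/2, i.e. 11 ≤ |A + A| ≤ 21.
Lower bound 2|A|-1 is attained iff A is an arithmetic progression.
Enumerate sums a + a' for a ≤ a' (symmetric, so this suffices):
a = -4: -4+-4=-8, -4+-2=-6, -4+0=-4, -4+1=-3, -4+6=2, -4+7=3
a = -2: -2+-2=-4, -2+0=-2, -2+1=-1, -2+6=4, -2+7=5
a = 0: 0+0=0, 0+1=1, 0+6=6, 0+7=7
a = 1: 1+1=2, 1+6=7, 1+7=8
a = 6: 6+6=12, 6+7=13
a = 7: 7+7=14
Distinct sums: {-8, -6, -4, -3, -2, -1, 0, 1, 2, 3, 4, 5, 6, 7, 8, 12, 13, 14}
|A + A| = 18

|A + A| = 18


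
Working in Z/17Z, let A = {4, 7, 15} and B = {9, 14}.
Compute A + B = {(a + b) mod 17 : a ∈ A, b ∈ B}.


Work in Z/17Z: reduce every sum a + b modulo 17.
Enumerate all 6 pairs:
a = 4: 4+9=13, 4+14=1
a = 7: 7+9=16, 7+14=4
a = 15: 15+9=7, 15+14=12
Distinct residues collected: {1, 4, 7, 12, 13, 16}
|A + B| = 6 (out of 17 total residues).

A + B = {1, 4, 7, 12, 13, 16}


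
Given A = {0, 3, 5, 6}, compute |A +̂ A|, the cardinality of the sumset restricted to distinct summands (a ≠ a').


Restricted sumset: A +̂ A = {a + a' : a ∈ A, a' ∈ A, a ≠ a'}.
Equivalently, take A + A and drop any sum 2a that is achievable ONLY as a + a for a ∈ A (i.e. sums representable only with equal summands).
Enumerate pairs (a, a') with a < a' (symmetric, so each unordered pair gives one sum; this covers all a ≠ a'):
  0 + 3 = 3
  0 + 5 = 5
  0 + 6 = 6
  3 + 5 = 8
  3 + 6 = 9
  5 + 6 = 11
Collected distinct sums: {3, 5, 6, 8, 9, 11}
|A +̂ A| = 6
(Reference bound: |A +̂ A| ≥ 2|A| - 3 for |A| ≥ 2, with |A| = 4 giving ≥ 5.)

|A +̂ A| = 6


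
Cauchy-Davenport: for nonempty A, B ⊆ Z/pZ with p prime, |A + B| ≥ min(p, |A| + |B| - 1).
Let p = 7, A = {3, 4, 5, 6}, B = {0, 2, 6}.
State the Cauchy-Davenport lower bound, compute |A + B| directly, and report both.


Cauchy-Davenport: |A + B| ≥ min(p, |A| + |B| - 1) for A, B nonempty in Z/pZ.
|A| = 4, |B| = 3, p = 7.
CD lower bound = min(7, 4 + 3 - 1) = min(7, 6) = 6.
Compute A + B mod 7 directly:
a = 3: 3+0=3, 3+2=5, 3+6=2
a = 4: 4+0=4, 4+2=6, 4+6=3
a = 5: 5+0=5, 5+2=0, 5+6=4
a = 6: 6+0=6, 6+2=1, 6+6=5
A + B = {0, 1, 2, 3, 4, 5, 6}, so |A + B| = 7.
Verify: 7 ≥ 6? Yes ✓.

CD lower bound = 6, actual |A + B| = 7.


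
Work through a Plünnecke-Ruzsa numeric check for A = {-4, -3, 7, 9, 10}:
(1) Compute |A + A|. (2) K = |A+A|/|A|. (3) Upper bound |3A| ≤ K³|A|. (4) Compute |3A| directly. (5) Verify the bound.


|A| = 5.
Step 1: Compute A + A by enumerating all 25 pairs.
A + A = {-8, -7, -6, 3, 4, 5, 6, 7, 14, 16, 17, 18, 19, 20}, so |A + A| = 14.
Step 2: Doubling constant K = |A + A|/|A| = 14/5 = 14/5 ≈ 2.8000.
Step 3: Plünnecke-Ruzsa gives |3A| ≤ K³·|A| = (2.8000)³ · 5 ≈ 109.7600.
Step 4: Compute 3A = A + A + A directly by enumerating all triples (a,b,c) ∈ A³; |3A| = 27.
Step 5: Check 27 ≤ 109.7600? Yes ✓.

K = 14/5, Plünnecke-Ruzsa bound K³|A| ≈ 109.7600, |3A| = 27, inequality holds.


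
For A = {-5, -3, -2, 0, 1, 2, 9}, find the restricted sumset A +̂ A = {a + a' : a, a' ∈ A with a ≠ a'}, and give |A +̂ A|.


Restricted sumset: A +̂ A = {a + a' : a ∈ A, a' ∈ A, a ≠ a'}.
Equivalently, take A + A and drop any sum 2a that is achievable ONLY as a + a for a ∈ A (i.e. sums representable only with equal summands).
Enumerate pairs (a, a') with a < a' (symmetric, so each unordered pair gives one sum; this covers all a ≠ a'):
  -5 + -3 = -8
  -5 + -2 = -7
  -5 + 0 = -5
  -5 + 1 = -4
  -5 + 2 = -3
  -5 + 9 = 4
  -3 + -2 = -5
  -3 + 0 = -3
  -3 + 1 = -2
  -3 + 2 = -1
  -3 + 9 = 6
  -2 + 0 = -2
  -2 + 1 = -1
  -2 + 2 = 0
  -2 + 9 = 7
  0 + 1 = 1
  0 + 2 = 2
  0 + 9 = 9
  1 + 2 = 3
  1 + 9 = 10
  2 + 9 = 11
Collected distinct sums: {-8, -7, -5, -4, -3, -2, -1, 0, 1, 2, 3, 4, 6, 7, 9, 10, 11}
|A +̂ A| = 17
(Reference bound: |A +̂ A| ≥ 2|A| - 3 for |A| ≥ 2, with |A| = 7 giving ≥ 11.)

|A +̂ A| = 17


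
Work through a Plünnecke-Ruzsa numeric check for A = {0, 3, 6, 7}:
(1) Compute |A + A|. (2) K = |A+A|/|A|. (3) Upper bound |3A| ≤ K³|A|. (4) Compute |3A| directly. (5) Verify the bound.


|A| = 4.
Step 1: Compute A + A by enumerating all 16 pairs.
A + A = {0, 3, 6, 7, 9, 10, 12, 13, 14}, so |A + A| = 9.
Step 2: Doubling constant K = |A + A|/|A| = 9/4 = 9/4 ≈ 2.2500.
Step 3: Plünnecke-Ruzsa gives |3A| ≤ K³·|A| = (2.2500)³ · 4 ≈ 45.5625.
Step 4: Compute 3A = A + A + A directly by enumerating all triples (a,b,c) ∈ A³; |3A| = 16.
Step 5: Check 16 ≤ 45.5625? Yes ✓.

K = 9/4, Plünnecke-Ruzsa bound K³|A| ≈ 45.5625, |3A| = 16, inequality holds.


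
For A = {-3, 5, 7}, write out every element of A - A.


A - A = {a - a' : a, a' ∈ A}.
Compute a - a' for each ordered pair (a, a'):
a = -3: -3--3=0, -3-5=-8, -3-7=-10
a = 5: 5--3=8, 5-5=0, 5-7=-2
a = 7: 7--3=10, 7-5=2, 7-7=0
Collecting distinct values (and noting 0 appears from a-a):
A - A = {-10, -8, -2, 0, 2, 8, 10}
|A - A| = 7

A - A = {-10, -8, -2, 0, 2, 8, 10}


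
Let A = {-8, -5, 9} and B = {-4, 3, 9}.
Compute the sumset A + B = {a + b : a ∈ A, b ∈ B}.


A + B = {a + b : a ∈ A, b ∈ B}.
Enumerate all |A|·|B| = 3·3 = 9 pairs (a, b) and collect distinct sums.
a = -8: -8+-4=-12, -8+3=-5, -8+9=1
a = -5: -5+-4=-9, -5+3=-2, -5+9=4
a = 9: 9+-4=5, 9+3=12, 9+9=18
Collecting distinct sums: A + B = {-12, -9, -5, -2, 1, 4, 5, 12, 18}
|A + B| = 9

A + B = {-12, -9, -5, -2, 1, 4, 5, 12, 18}


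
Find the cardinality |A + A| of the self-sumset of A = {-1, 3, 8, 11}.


A + A = {a + a' : a, a' ∈ A}; |A| = 4.
General bounds: 2|A| - 1 ≤ |A + A| ≤ |A|(|A|+1)/2, i.e. 7 ≤ |A + A| ≤ 10.
Lower bound 2|A|-1 is attained iff A is an arithmetic progression.
Enumerate sums a + a' for a ≤ a' (symmetric, so this suffices):
a = -1: -1+-1=-2, -1+3=2, -1+8=7, -1+11=10
a = 3: 3+3=6, 3+8=11, 3+11=14
a = 8: 8+8=16, 8+11=19
a = 11: 11+11=22
Distinct sums: {-2, 2, 6, 7, 10, 11, 14, 16, 19, 22}
|A + A| = 10

|A + A| = 10


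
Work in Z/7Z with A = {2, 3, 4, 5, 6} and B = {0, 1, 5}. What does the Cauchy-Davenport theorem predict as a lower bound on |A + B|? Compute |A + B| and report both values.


Cauchy-Davenport: |A + B| ≥ min(p, |A| + |B| - 1) for A, B nonempty in Z/pZ.
|A| = 5, |B| = 3, p = 7.
CD lower bound = min(7, 5 + 3 - 1) = min(7, 7) = 7.
Compute A + B mod 7 directly:
a = 2: 2+0=2, 2+1=3, 2+5=0
a = 3: 3+0=3, 3+1=4, 3+5=1
a = 4: 4+0=4, 4+1=5, 4+5=2
a = 5: 5+0=5, 5+1=6, 5+5=3
a = 6: 6+0=6, 6+1=0, 6+5=4
A + B = {0, 1, 2, 3, 4, 5, 6}, so |A + B| = 7.
Verify: 7 ≥ 7? Yes ✓.

CD lower bound = 7, actual |A + B| = 7.


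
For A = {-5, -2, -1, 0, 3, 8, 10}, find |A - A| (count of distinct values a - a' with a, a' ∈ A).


A - A = {a - a' : a, a' ∈ A}; |A| = 7.
Bounds: 2|A|-1 ≤ |A - A| ≤ |A|² - |A| + 1, i.e. 13 ≤ |A - A| ≤ 43.
Note: 0 ∈ A - A always (from a - a). The set is symmetric: if d ∈ A - A then -d ∈ A - A.
Enumerate nonzero differences d = a - a' with a > a' (then include -d):
Positive differences: {1, 2, 3, 4, 5, 7, 8, 9, 10, 11, 12, 13, 15}
Full difference set: {0} ∪ (positive diffs) ∪ (negative diffs).
|A - A| = 1 + 2·13 = 27 (matches direct enumeration: 27).

|A - A| = 27


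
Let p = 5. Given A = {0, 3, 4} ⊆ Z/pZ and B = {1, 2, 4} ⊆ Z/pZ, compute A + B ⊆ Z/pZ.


Work in Z/5Z: reduce every sum a + b modulo 5.
Enumerate all 9 pairs:
a = 0: 0+1=1, 0+2=2, 0+4=4
a = 3: 3+1=4, 3+2=0, 3+4=2
a = 4: 4+1=0, 4+2=1, 4+4=3
Distinct residues collected: {0, 1, 2, 3, 4}
|A + B| = 5 (out of 5 total residues).

A + B = {0, 1, 2, 3, 4}


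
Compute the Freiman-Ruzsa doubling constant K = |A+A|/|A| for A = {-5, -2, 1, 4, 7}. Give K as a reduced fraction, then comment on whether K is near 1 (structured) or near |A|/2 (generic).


|A| = 5.
Compute A + A by enumerating all 25 pairs.
A + A = {-10, -7, -4, -1, 2, 5, 8, 11, 14}, so |A + A| = 9.
K = |A + A| / |A| = 9/5 (already in lowest terms) ≈ 1.8000.
Reference: AP of size 5 gives K = 9/5 ≈ 1.8000; a fully generic set of size 5 gives K ≈ 3.0000.

|A| = 5, |A + A| = 9, K = 9/5.


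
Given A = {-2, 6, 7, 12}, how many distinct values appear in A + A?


A + A = {a + a' : a, a' ∈ A}; |A| = 4.
General bounds: 2|A| - 1 ≤ |A + A| ≤ |A|(|A|+1)/2, i.e. 7 ≤ |A + A| ≤ 10.
Lower bound 2|A|-1 is attained iff A is an arithmetic progression.
Enumerate sums a + a' for a ≤ a' (symmetric, so this suffices):
a = -2: -2+-2=-4, -2+6=4, -2+7=5, -2+12=10
a = 6: 6+6=12, 6+7=13, 6+12=18
a = 7: 7+7=14, 7+12=19
a = 12: 12+12=24
Distinct sums: {-4, 4, 5, 10, 12, 13, 14, 18, 19, 24}
|A + A| = 10

|A + A| = 10


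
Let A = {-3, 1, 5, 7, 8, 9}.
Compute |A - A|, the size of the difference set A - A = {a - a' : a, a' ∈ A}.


A - A = {a - a' : a, a' ∈ A}; |A| = 6.
Bounds: 2|A|-1 ≤ |A - A| ≤ |A|² - |A| + 1, i.e. 11 ≤ |A - A| ≤ 31.
Note: 0 ∈ A - A always (from a - a). The set is symmetric: if d ∈ A - A then -d ∈ A - A.
Enumerate nonzero differences d = a - a' with a > a' (then include -d):
Positive differences: {1, 2, 3, 4, 6, 7, 8, 10, 11, 12}
Full difference set: {0} ∪ (positive diffs) ∪ (negative diffs).
|A - A| = 1 + 2·10 = 21 (matches direct enumeration: 21).

|A - A| = 21


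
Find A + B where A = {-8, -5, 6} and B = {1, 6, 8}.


A + B = {a + b : a ∈ A, b ∈ B}.
Enumerate all |A|·|B| = 3·3 = 9 pairs (a, b) and collect distinct sums.
a = -8: -8+1=-7, -8+6=-2, -8+8=0
a = -5: -5+1=-4, -5+6=1, -5+8=3
a = 6: 6+1=7, 6+6=12, 6+8=14
Collecting distinct sums: A + B = {-7, -4, -2, 0, 1, 3, 7, 12, 14}
|A + B| = 9

A + B = {-7, -4, -2, 0, 1, 3, 7, 12, 14}


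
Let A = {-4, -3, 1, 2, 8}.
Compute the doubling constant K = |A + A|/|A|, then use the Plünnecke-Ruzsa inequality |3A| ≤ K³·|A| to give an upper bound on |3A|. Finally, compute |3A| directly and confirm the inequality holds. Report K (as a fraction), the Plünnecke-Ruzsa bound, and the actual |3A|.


|A| = 5.
Step 1: Compute A + A by enumerating all 25 pairs.
A + A = {-8, -7, -6, -3, -2, -1, 2, 3, 4, 5, 9, 10, 16}, so |A + A| = 13.
Step 2: Doubling constant K = |A + A|/|A| = 13/5 = 13/5 ≈ 2.6000.
Step 3: Plünnecke-Ruzsa gives |3A| ≤ K³·|A| = (2.6000)³ · 5 ≈ 87.8800.
Step 4: Compute 3A = A + A + A directly by enumerating all triples (a,b,c) ∈ A³; |3A| = 25.
Step 5: Check 25 ≤ 87.8800? Yes ✓.

K = 13/5, Plünnecke-Ruzsa bound K³|A| ≈ 87.8800, |3A| = 25, inequality holds.


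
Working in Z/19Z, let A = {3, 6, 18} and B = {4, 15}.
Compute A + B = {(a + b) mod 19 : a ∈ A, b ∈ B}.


Work in Z/19Z: reduce every sum a + b modulo 19.
Enumerate all 6 pairs:
a = 3: 3+4=7, 3+15=18
a = 6: 6+4=10, 6+15=2
a = 18: 18+4=3, 18+15=14
Distinct residues collected: {2, 3, 7, 10, 14, 18}
|A + B| = 6 (out of 19 total residues).

A + B = {2, 3, 7, 10, 14, 18}


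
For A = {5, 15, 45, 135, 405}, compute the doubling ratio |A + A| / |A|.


|A| = 5.
Compute A + A by enumerating all 25 pairs.
A + A = {10, 20, 30, 50, 60, 90, 140, 150, 180, 270, 410, 420, 450, 540, 810}, so |A + A| = 15.
K = |A + A| / |A| = 15/5 = 3/1 ≈ 3.0000.
Reference: AP of size 5 gives K = 9/5 ≈ 1.8000; a fully generic set of size 5 gives K ≈ 3.0000.

|A| = 5, |A + A| = 15, K = 15/5 = 3/1.


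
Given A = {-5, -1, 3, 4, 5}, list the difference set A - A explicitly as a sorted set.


A - A = {a - a' : a, a' ∈ A}.
Compute a - a' for each ordered pair (a, a'):
a = -5: -5--5=0, -5--1=-4, -5-3=-8, -5-4=-9, -5-5=-10
a = -1: -1--5=4, -1--1=0, -1-3=-4, -1-4=-5, -1-5=-6
a = 3: 3--5=8, 3--1=4, 3-3=0, 3-4=-1, 3-5=-2
a = 4: 4--5=9, 4--1=5, 4-3=1, 4-4=0, 4-5=-1
a = 5: 5--5=10, 5--1=6, 5-3=2, 5-4=1, 5-5=0
Collecting distinct values (and noting 0 appears from a-a):
A - A = {-10, -9, -8, -6, -5, -4, -2, -1, 0, 1, 2, 4, 5, 6, 8, 9, 10}
|A - A| = 17

A - A = {-10, -9, -8, -6, -5, -4, -2, -1, 0, 1, 2, 4, 5, 6, 8, 9, 10}


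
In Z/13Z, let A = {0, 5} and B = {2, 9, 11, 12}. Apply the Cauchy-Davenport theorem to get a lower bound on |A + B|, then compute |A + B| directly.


Cauchy-Davenport: |A + B| ≥ min(p, |A| + |B| - 1) for A, B nonempty in Z/pZ.
|A| = 2, |B| = 4, p = 13.
CD lower bound = min(13, 2 + 4 - 1) = min(13, 5) = 5.
Compute A + B mod 13 directly:
a = 0: 0+2=2, 0+9=9, 0+11=11, 0+12=12
a = 5: 5+2=7, 5+9=1, 5+11=3, 5+12=4
A + B = {1, 2, 3, 4, 7, 9, 11, 12}, so |A + B| = 8.
Verify: 8 ≥ 5? Yes ✓.

CD lower bound = 5, actual |A + B| = 8.


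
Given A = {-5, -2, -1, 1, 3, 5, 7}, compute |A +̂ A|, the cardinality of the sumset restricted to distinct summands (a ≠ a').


Restricted sumset: A +̂ A = {a + a' : a ∈ A, a' ∈ A, a ≠ a'}.
Equivalently, take A + A and drop any sum 2a that is achievable ONLY as a + a for a ∈ A (i.e. sums representable only with equal summands).
Enumerate pairs (a, a') with a < a' (symmetric, so each unordered pair gives one sum; this covers all a ≠ a'):
  -5 + -2 = -7
  -5 + -1 = -6
  -5 + 1 = -4
  -5 + 3 = -2
  -5 + 5 = 0
  -5 + 7 = 2
  -2 + -1 = -3
  -2 + 1 = -1
  -2 + 3 = 1
  -2 + 5 = 3
  -2 + 7 = 5
  -1 + 1 = 0
  -1 + 3 = 2
  -1 + 5 = 4
  -1 + 7 = 6
  1 + 3 = 4
  1 + 5 = 6
  1 + 7 = 8
  3 + 5 = 8
  3 + 7 = 10
  5 + 7 = 12
Collected distinct sums: {-7, -6, -4, -3, -2, -1, 0, 1, 2, 3, 4, 5, 6, 8, 10, 12}
|A +̂ A| = 16
(Reference bound: |A +̂ A| ≥ 2|A| - 3 for |A| ≥ 2, with |A| = 7 giving ≥ 11.)

|A +̂ A| = 16


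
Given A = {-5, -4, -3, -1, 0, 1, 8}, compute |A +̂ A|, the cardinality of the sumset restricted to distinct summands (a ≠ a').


Restricted sumset: A +̂ A = {a + a' : a ∈ A, a' ∈ A, a ≠ a'}.
Equivalently, take A + A and drop any sum 2a that is achievable ONLY as a + a for a ∈ A (i.e. sums representable only with equal summands).
Enumerate pairs (a, a') with a < a' (symmetric, so each unordered pair gives one sum; this covers all a ≠ a'):
  -5 + -4 = -9
  -5 + -3 = -8
  -5 + -1 = -6
  -5 + 0 = -5
  -5 + 1 = -4
  -5 + 8 = 3
  -4 + -3 = -7
  -4 + -1 = -5
  -4 + 0 = -4
  -4 + 1 = -3
  -4 + 8 = 4
  -3 + -1 = -4
  -3 + 0 = -3
  -3 + 1 = -2
  -3 + 8 = 5
  -1 + 0 = -1
  -1 + 1 = 0
  -1 + 8 = 7
  0 + 1 = 1
  0 + 8 = 8
  1 + 8 = 9
Collected distinct sums: {-9, -8, -7, -6, -5, -4, -3, -2, -1, 0, 1, 3, 4, 5, 7, 8, 9}
|A +̂ A| = 17
(Reference bound: |A +̂ A| ≥ 2|A| - 3 for |A| ≥ 2, with |A| = 7 giving ≥ 11.)

|A +̂ A| = 17


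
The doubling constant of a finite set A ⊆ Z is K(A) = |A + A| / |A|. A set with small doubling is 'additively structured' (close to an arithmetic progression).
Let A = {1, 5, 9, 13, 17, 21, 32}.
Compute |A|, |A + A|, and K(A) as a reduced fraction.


|A| = 7.
Compute A + A by enumerating all 49 pairs.
A + A = {2, 6, 10, 14, 18, 22, 26, 30, 33, 34, 37, 38, 41, 42, 45, 49, 53, 64}, so |A + A| = 18.
K = |A + A| / |A| = 18/7 (already in lowest terms) ≈ 2.5714.
Reference: AP of size 7 gives K = 13/7 ≈ 1.8571; a fully generic set of size 7 gives K ≈ 4.0000.

|A| = 7, |A + A| = 18, K = 18/7.


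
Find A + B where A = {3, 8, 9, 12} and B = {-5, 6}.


A + B = {a + b : a ∈ A, b ∈ B}.
Enumerate all |A|·|B| = 4·2 = 8 pairs (a, b) and collect distinct sums.
a = 3: 3+-5=-2, 3+6=9
a = 8: 8+-5=3, 8+6=14
a = 9: 9+-5=4, 9+6=15
a = 12: 12+-5=7, 12+6=18
Collecting distinct sums: A + B = {-2, 3, 4, 7, 9, 14, 15, 18}
|A + B| = 8

A + B = {-2, 3, 4, 7, 9, 14, 15, 18}


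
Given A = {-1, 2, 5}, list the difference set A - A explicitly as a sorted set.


A - A = {a - a' : a, a' ∈ A}.
Compute a - a' for each ordered pair (a, a'):
a = -1: -1--1=0, -1-2=-3, -1-5=-6
a = 2: 2--1=3, 2-2=0, 2-5=-3
a = 5: 5--1=6, 5-2=3, 5-5=0
Collecting distinct values (and noting 0 appears from a-a):
A - A = {-6, -3, 0, 3, 6}
|A - A| = 5

A - A = {-6, -3, 0, 3, 6}


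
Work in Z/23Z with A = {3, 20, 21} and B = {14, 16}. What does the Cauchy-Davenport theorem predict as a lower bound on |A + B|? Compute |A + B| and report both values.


Cauchy-Davenport: |A + B| ≥ min(p, |A| + |B| - 1) for A, B nonempty in Z/pZ.
|A| = 3, |B| = 2, p = 23.
CD lower bound = min(23, 3 + 2 - 1) = min(23, 4) = 4.
Compute A + B mod 23 directly:
a = 3: 3+14=17, 3+16=19
a = 20: 20+14=11, 20+16=13
a = 21: 21+14=12, 21+16=14
A + B = {11, 12, 13, 14, 17, 19}, so |A + B| = 6.
Verify: 6 ≥ 4? Yes ✓.

CD lower bound = 4, actual |A + B| = 6.


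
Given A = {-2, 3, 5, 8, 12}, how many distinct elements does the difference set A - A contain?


A - A = {a - a' : a, a' ∈ A}; |A| = 5.
Bounds: 2|A|-1 ≤ |A - A| ≤ |A|² - |A| + 1, i.e. 9 ≤ |A - A| ≤ 21.
Note: 0 ∈ A - A always (from a - a). The set is symmetric: if d ∈ A - A then -d ∈ A - A.
Enumerate nonzero differences d = a - a' with a > a' (then include -d):
Positive differences: {2, 3, 4, 5, 7, 9, 10, 14}
Full difference set: {0} ∪ (positive diffs) ∪ (negative diffs).
|A - A| = 1 + 2·8 = 17 (matches direct enumeration: 17).

|A - A| = 17


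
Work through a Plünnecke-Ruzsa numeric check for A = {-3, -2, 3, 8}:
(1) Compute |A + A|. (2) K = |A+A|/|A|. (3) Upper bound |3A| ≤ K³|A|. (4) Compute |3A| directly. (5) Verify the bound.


|A| = 4.
Step 1: Compute A + A by enumerating all 16 pairs.
A + A = {-6, -5, -4, 0, 1, 5, 6, 11, 16}, so |A + A| = 9.
Step 2: Doubling constant K = |A + A|/|A| = 9/4 = 9/4 ≈ 2.2500.
Step 3: Plünnecke-Ruzsa gives |3A| ≤ K³·|A| = (2.2500)³ · 4 ≈ 45.5625.
Step 4: Compute 3A = A + A + A directly by enumerating all triples (a,b,c) ∈ A³; |3A| = 16.
Step 5: Check 16 ≤ 45.5625? Yes ✓.

K = 9/4, Plünnecke-Ruzsa bound K³|A| ≈ 45.5625, |3A| = 16, inequality holds.


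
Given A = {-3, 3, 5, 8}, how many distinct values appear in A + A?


A + A = {a + a' : a, a' ∈ A}; |A| = 4.
General bounds: 2|A| - 1 ≤ |A + A| ≤ |A|(|A|+1)/2, i.e. 7 ≤ |A + A| ≤ 10.
Lower bound 2|A|-1 is attained iff A is an arithmetic progression.
Enumerate sums a + a' for a ≤ a' (symmetric, so this suffices):
a = -3: -3+-3=-6, -3+3=0, -3+5=2, -3+8=5
a = 3: 3+3=6, 3+5=8, 3+8=11
a = 5: 5+5=10, 5+8=13
a = 8: 8+8=16
Distinct sums: {-6, 0, 2, 5, 6, 8, 10, 11, 13, 16}
|A + A| = 10

|A + A| = 10


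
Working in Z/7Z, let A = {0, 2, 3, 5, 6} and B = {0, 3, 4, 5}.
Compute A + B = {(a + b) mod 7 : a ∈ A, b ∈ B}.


Work in Z/7Z: reduce every sum a + b modulo 7.
Enumerate all 20 pairs:
a = 0: 0+0=0, 0+3=3, 0+4=4, 0+5=5
a = 2: 2+0=2, 2+3=5, 2+4=6, 2+5=0
a = 3: 3+0=3, 3+3=6, 3+4=0, 3+5=1
a = 5: 5+0=5, 5+3=1, 5+4=2, 5+5=3
a = 6: 6+0=6, 6+3=2, 6+4=3, 6+5=4
Distinct residues collected: {0, 1, 2, 3, 4, 5, 6}
|A + B| = 7 (out of 7 total residues).

A + B = {0, 1, 2, 3, 4, 5, 6}


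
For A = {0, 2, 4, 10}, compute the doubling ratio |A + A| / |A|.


|A| = 4.
Compute A + A by enumerating all 16 pairs.
A + A = {0, 2, 4, 6, 8, 10, 12, 14, 20}, so |A + A| = 9.
K = |A + A| / |A| = 9/4 (already in lowest terms) ≈ 2.2500.
Reference: AP of size 4 gives K = 7/4 ≈ 1.7500; a fully generic set of size 4 gives K ≈ 2.5000.

|A| = 4, |A + A| = 9, K = 9/4.


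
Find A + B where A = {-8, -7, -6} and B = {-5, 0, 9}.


A + B = {a + b : a ∈ A, b ∈ B}.
Enumerate all |A|·|B| = 3·3 = 9 pairs (a, b) and collect distinct sums.
a = -8: -8+-5=-13, -8+0=-8, -8+9=1
a = -7: -7+-5=-12, -7+0=-7, -7+9=2
a = -6: -6+-5=-11, -6+0=-6, -6+9=3
Collecting distinct sums: A + B = {-13, -12, -11, -8, -7, -6, 1, 2, 3}
|A + B| = 9

A + B = {-13, -12, -11, -8, -7, -6, 1, 2, 3}


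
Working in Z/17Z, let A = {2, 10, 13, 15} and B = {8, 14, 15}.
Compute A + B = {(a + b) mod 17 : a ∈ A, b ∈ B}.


Work in Z/17Z: reduce every sum a + b modulo 17.
Enumerate all 12 pairs:
a = 2: 2+8=10, 2+14=16, 2+15=0
a = 10: 10+8=1, 10+14=7, 10+15=8
a = 13: 13+8=4, 13+14=10, 13+15=11
a = 15: 15+8=6, 15+14=12, 15+15=13
Distinct residues collected: {0, 1, 4, 6, 7, 8, 10, 11, 12, 13, 16}
|A + B| = 11 (out of 17 total residues).

A + B = {0, 1, 4, 6, 7, 8, 10, 11, 12, 13, 16}


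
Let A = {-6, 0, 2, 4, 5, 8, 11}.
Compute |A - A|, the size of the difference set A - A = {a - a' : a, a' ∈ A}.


A - A = {a - a' : a, a' ∈ A}; |A| = 7.
Bounds: 2|A|-1 ≤ |A - A| ≤ |A|² - |A| + 1, i.e. 13 ≤ |A - A| ≤ 43.
Note: 0 ∈ A - A always (from a - a). The set is symmetric: if d ∈ A - A then -d ∈ A - A.
Enumerate nonzero differences d = a - a' with a > a' (then include -d):
Positive differences: {1, 2, 3, 4, 5, 6, 7, 8, 9, 10, 11, 14, 17}
Full difference set: {0} ∪ (positive diffs) ∪ (negative diffs).
|A - A| = 1 + 2·13 = 27 (matches direct enumeration: 27).

|A - A| = 27


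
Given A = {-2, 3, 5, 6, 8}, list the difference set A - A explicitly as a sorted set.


A - A = {a - a' : a, a' ∈ A}.
Compute a - a' for each ordered pair (a, a'):
a = -2: -2--2=0, -2-3=-5, -2-5=-7, -2-6=-8, -2-8=-10
a = 3: 3--2=5, 3-3=0, 3-5=-2, 3-6=-3, 3-8=-5
a = 5: 5--2=7, 5-3=2, 5-5=0, 5-6=-1, 5-8=-3
a = 6: 6--2=8, 6-3=3, 6-5=1, 6-6=0, 6-8=-2
a = 8: 8--2=10, 8-3=5, 8-5=3, 8-6=2, 8-8=0
Collecting distinct values (and noting 0 appears from a-a):
A - A = {-10, -8, -7, -5, -3, -2, -1, 0, 1, 2, 3, 5, 7, 8, 10}
|A - A| = 15

A - A = {-10, -8, -7, -5, -3, -2, -1, 0, 1, 2, 3, 5, 7, 8, 10}


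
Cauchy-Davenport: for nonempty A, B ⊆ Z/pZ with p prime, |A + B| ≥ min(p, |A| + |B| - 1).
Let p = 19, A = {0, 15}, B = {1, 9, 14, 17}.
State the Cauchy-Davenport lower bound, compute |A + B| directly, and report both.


Cauchy-Davenport: |A + B| ≥ min(p, |A| + |B| - 1) for A, B nonempty in Z/pZ.
|A| = 2, |B| = 4, p = 19.
CD lower bound = min(19, 2 + 4 - 1) = min(19, 5) = 5.
Compute A + B mod 19 directly:
a = 0: 0+1=1, 0+9=9, 0+14=14, 0+17=17
a = 15: 15+1=16, 15+9=5, 15+14=10, 15+17=13
A + B = {1, 5, 9, 10, 13, 14, 16, 17}, so |A + B| = 8.
Verify: 8 ≥ 5? Yes ✓.

CD lower bound = 5, actual |A + B| = 8.


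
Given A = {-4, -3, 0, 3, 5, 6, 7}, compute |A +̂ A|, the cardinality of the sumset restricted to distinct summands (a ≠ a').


Restricted sumset: A +̂ A = {a + a' : a ∈ A, a' ∈ A, a ≠ a'}.
Equivalently, take A + A and drop any sum 2a that is achievable ONLY as a + a for a ∈ A (i.e. sums representable only with equal summands).
Enumerate pairs (a, a') with a < a' (symmetric, so each unordered pair gives one sum; this covers all a ≠ a'):
  -4 + -3 = -7
  -4 + 0 = -4
  -4 + 3 = -1
  -4 + 5 = 1
  -4 + 6 = 2
  -4 + 7 = 3
  -3 + 0 = -3
  -3 + 3 = 0
  -3 + 5 = 2
  -3 + 6 = 3
  -3 + 7 = 4
  0 + 3 = 3
  0 + 5 = 5
  0 + 6 = 6
  0 + 7 = 7
  3 + 5 = 8
  3 + 6 = 9
  3 + 7 = 10
  5 + 6 = 11
  5 + 7 = 12
  6 + 7 = 13
Collected distinct sums: {-7, -4, -3, -1, 0, 1, 2, 3, 4, 5, 6, 7, 8, 9, 10, 11, 12, 13}
|A +̂ A| = 18
(Reference bound: |A +̂ A| ≥ 2|A| - 3 for |A| ≥ 2, with |A| = 7 giving ≥ 11.)

|A +̂ A| = 18


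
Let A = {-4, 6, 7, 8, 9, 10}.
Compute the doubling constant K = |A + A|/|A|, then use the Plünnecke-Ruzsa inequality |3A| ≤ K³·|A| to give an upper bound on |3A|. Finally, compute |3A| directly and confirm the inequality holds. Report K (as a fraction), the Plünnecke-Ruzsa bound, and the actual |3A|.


|A| = 6.
Step 1: Compute A + A by enumerating all 36 pairs.
A + A = {-8, 2, 3, 4, 5, 6, 12, 13, 14, 15, 16, 17, 18, 19, 20}, so |A + A| = 15.
Step 2: Doubling constant K = |A + A|/|A| = 15/6 = 15/6 ≈ 2.5000.
Step 3: Plünnecke-Ruzsa gives |3A| ≤ K³·|A| = (2.5000)³ · 6 ≈ 93.7500.
Step 4: Compute 3A = A + A + A directly by enumerating all triples (a,b,c) ∈ A³; |3A| = 28.
Step 5: Check 28 ≤ 93.7500? Yes ✓.

K = 15/6, Plünnecke-Ruzsa bound K³|A| ≈ 93.7500, |3A| = 28, inequality holds.


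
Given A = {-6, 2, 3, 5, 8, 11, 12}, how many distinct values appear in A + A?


A + A = {a + a' : a, a' ∈ A}; |A| = 7.
General bounds: 2|A| - 1 ≤ |A + A| ≤ |A|(|A|+1)/2, i.e. 13 ≤ |A + A| ≤ 28.
Lower bound 2|A|-1 is attained iff A is an arithmetic progression.
Enumerate sums a + a' for a ≤ a' (symmetric, so this suffices):
a = -6: -6+-6=-12, -6+2=-4, -6+3=-3, -6+5=-1, -6+8=2, -6+11=5, -6+12=6
a = 2: 2+2=4, 2+3=5, 2+5=7, 2+8=10, 2+11=13, 2+12=14
a = 3: 3+3=6, 3+5=8, 3+8=11, 3+11=14, 3+12=15
a = 5: 5+5=10, 5+8=13, 5+11=16, 5+12=17
a = 8: 8+8=16, 8+11=19, 8+12=20
a = 11: 11+11=22, 11+12=23
a = 12: 12+12=24
Distinct sums: {-12, -4, -3, -1, 2, 4, 5, 6, 7, 8, 10, 11, 13, 14, 15, 16, 17, 19, 20, 22, 23, 24}
|A + A| = 22

|A + A| = 22


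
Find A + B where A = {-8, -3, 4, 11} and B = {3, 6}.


A + B = {a + b : a ∈ A, b ∈ B}.
Enumerate all |A|·|B| = 4·2 = 8 pairs (a, b) and collect distinct sums.
a = -8: -8+3=-5, -8+6=-2
a = -3: -3+3=0, -3+6=3
a = 4: 4+3=7, 4+6=10
a = 11: 11+3=14, 11+6=17
Collecting distinct sums: A + B = {-5, -2, 0, 3, 7, 10, 14, 17}
|A + B| = 8

A + B = {-5, -2, 0, 3, 7, 10, 14, 17}


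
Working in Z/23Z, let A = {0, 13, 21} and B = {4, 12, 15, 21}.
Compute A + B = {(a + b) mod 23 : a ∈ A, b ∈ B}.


Work in Z/23Z: reduce every sum a + b modulo 23.
Enumerate all 12 pairs:
a = 0: 0+4=4, 0+12=12, 0+15=15, 0+21=21
a = 13: 13+4=17, 13+12=2, 13+15=5, 13+21=11
a = 21: 21+4=2, 21+12=10, 21+15=13, 21+21=19
Distinct residues collected: {2, 4, 5, 10, 11, 12, 13, 15, 17, 19, 21}
|A + B| = 11 (out of 23 total residues).

A + B = {2, 4, 5, 10, 11, 12, 13, 15, 17, 19, 21}


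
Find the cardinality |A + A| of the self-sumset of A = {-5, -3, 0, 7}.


A + A = {a + a' : a, a' ∈ A}; |A| = 4.
General bounds: 2|A| - 1 ≤ |A + A| ≤ |A|(|A|+1)/2, i.e. 7 ≤ |A + A| ≤ 10.
Lower bound 2|A|-1 is attained iff A is an arithmetic progression.
Enumerate sums a + a' for a ≤ a' (symmetric, so this suffices):
a = -5: -5+-5=-10, -5+-3=-8, -5+0=-5, -5+7=2
a = -3: -3+-3=-6, -3+0=-3, -3+7=4
a = 0: 0+0=0, 0+7=7
a = 7: 7+7=14
Distinct sums: {-10, -8, -6, -5, -3, 0, 2, 4, 7, 14}
|A + A| = 10

|A + A| = 10


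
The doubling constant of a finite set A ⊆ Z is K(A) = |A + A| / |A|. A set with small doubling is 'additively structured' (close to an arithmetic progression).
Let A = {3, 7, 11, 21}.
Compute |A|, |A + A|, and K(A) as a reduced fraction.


|A| = 4.
Compute A + A by enumerating all 16 pairs.
A + A = {6, 10, 14, 18, 22, 24, 28, 32, 42}, so |A + A| = 9.
K = |A + A| / |A| = 9/4 (already in lowest terms) ≈ 2.2500.
Reference: AP of size 4 gives K = 7/4 ≈ 1.7500; a fully generic set of size 4 gives K ≈ 2.5000.

|A| = 4, |A + A| = 9, K = 9/4.


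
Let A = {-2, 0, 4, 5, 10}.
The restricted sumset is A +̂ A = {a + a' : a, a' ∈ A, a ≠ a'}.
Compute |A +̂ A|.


Restricted sumset: A +̂ A = {a + a' : a ∈ A, a' ∈ A, a ≠ a'}.
Equivalently, take A + A and drop any sum 2a that is achievable ONLY as a + a for a ∈ A (i.e. sums representable only with equal summands).
Enumerate pairs (a, a') with a < a' (symmetric, so each unordered pair gives one sum; this covers all a ≠ a'):
  -2 + 0 = -2
  -2 + 4 = 2
  -2 + 5 = 3
  -2 + 10 = 8
  0 + 4 = 4
  0 + 5 = 5
  0 + 10 = 10
  4 + 5 = 9
  4 + 10 = 14
  5 + 10 = 15
Collected distinct sums: {-2, 2, 3, 4, 5, 8, 9, 10, 14, 15}
|A +̂ A| = 10
(Reference bound: |A +̂ A| ≥ 2|A| - 3 for |A| ≥ 2, with |A| = 5 giving ≥ 7.)

|A +̂ A| = 10


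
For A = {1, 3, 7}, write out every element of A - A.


A - A = {a - a' : a, a' ∈ A}.
Compute a - a' for each ordered pair (a, a'):
a = 1: 1-1=0, 1-3=-2, 1-7=-6
a = 3: 3-1=2, 3-3=0, 3-7=-4
a = 7: 7-1=6, 7-3=4, 7-7=0
Collecting distinct values (and noting 0 appears from a-a):
A - A = {-6, -4, -2, 0, 2, 4, 6}
|A - A| = 7

A - A = {-6, -4, -2, 0, 2, 4, 6}


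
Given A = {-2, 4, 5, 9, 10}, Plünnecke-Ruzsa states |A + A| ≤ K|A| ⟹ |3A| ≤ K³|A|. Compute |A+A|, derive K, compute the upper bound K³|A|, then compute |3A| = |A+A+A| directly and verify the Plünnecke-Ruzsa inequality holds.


|A| = 5.
Step 1: Compute A + A by enumerating all 25 pairs.
A + A = {-4, 2, 3, 7, 8, 9, 10, 13, 14, 15, 18, 19, 20}, so |A + A| = 13.
Step 2: Doubling constant K = |A + A|/|A| = 13/5 = 13/5 ≈ 2.6000.
Step 3: Plünnecke-Ruzsa gives |3A| ≤ K³·|A| = (2.6000)³ · 5 ≈ 87.8800.
Step 4: Compute 3A = A + A + A directly by enumerating all triples (a,b,c) ∈ A³; |3A| = 25.
Step 5: Check 25 ≤ 87.8800? Yes ✓.

K = 13/5, Plünnecke-Ruzsa bound K³|A| ≈ 87.8800, |3A| = 25, inequality holds.


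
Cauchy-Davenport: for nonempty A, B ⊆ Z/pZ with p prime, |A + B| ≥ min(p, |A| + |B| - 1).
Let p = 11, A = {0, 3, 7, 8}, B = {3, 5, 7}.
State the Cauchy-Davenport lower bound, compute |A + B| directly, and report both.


Cauchy-Davenport: |A + B| ≥ min(p, |A| + |B| - 1) for A, B nonempty in Z/pZ.
|A| = 4, |B| = 3, p = 11.
CD lower bound = min(11, 4 + 3 - 1) = min(11, 6) = 6.
Compute A + B mod 11 directly:
a = 0: 0+3=3, 0+5=5, 0+7=7
a = 3: 3+3=6, 3+5=8, 3+7=10
a = 7: 7+3=10, 7+5=1, 7+7=3
a = 8: 8+3=0, 8+5=2, 8+7=4
A + B = {0, 1, 2, 3, 4, 5, 6, 7, 8, 10}, so |A + B| = 10.
Verify: 10 ≥ 6? Yes ✓.

CD lower bound = 6, actual |A + B| = 10.


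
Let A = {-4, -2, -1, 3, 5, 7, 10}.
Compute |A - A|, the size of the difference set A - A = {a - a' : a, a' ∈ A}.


A - A = {a - a' : a, a' ∈ A}; |A| = 7.
Bounds: 2|A|-1 ≤ |A - A| ≤ |A|² - |A| + 1, i.e. 13 ≤ |A - A| ≤ 43.
Note: 0 ∈ A - A always (from a - a). The set is symmetric: if d ∈ A - A then -d ∈ A - A.
Enumerate nonzero differences d = a - a' with a > a' (then include -d):
Positive differences: {1, 2, 3, 4, 5, 6, 7, 8, 9, 11, 12, 14}
Full difference set: {0} ∪ (positive diffs) ∪ (negative diffs).
|A - A| = 1 + 2·12 = 25 (matches direct enumeration: 25).

|A - A| = 25


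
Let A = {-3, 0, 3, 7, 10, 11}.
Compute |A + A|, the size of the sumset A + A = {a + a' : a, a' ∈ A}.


A + A = {a + a' : a, a' ∈ A}; |A| = 6.
General bounds: 2|A| - 1 ≤ |A + A| ≤ |A|(|A|+1)/2, i.e. 11 ≤ |A + A| ≤ 21.
Lower bound 2|A|-1 is attained iff A is an arithmetic progression.
Enumerate sums a + a' for a ≤ a' (symmetric, so this suffices):
a = -3: -3+-3=-6, -3+0=-3, -3+3=0, -3+7=4, -3+10=7, -3+11=8
a = 0: 0+0=0, 0+3=3, 0+7=7, 0+10=10, 0+11=11
a = 3: 3+3=6, 3+7=10, 3+10=13, 3+11=14
a = 7: 7+7=14, 7+10=17, 7+11=18
a = 10: 10+10=20, 10+11=21
a = 11: 11+11=22
Distinct sums: {-6, -3, 0, 3, 4, 6, 7, 8, 10, 11, 13, 14, 17, 18, 20, 21, 22}
|A + A| = 17

|A + A| = 17


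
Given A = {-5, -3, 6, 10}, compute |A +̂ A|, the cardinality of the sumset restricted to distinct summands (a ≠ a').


Restricted sumset: A +̂ A = {a + a' : a ∈ A, a' ∈ A, a ≠ a'}.
Equivalently, take A + A and drop any sum 2a that is achievable ONLY as a + a for a ∈ A (i.e. sums representable only with equal summands).
Enumerate pairs (a, a') with a < a' (symmetric, so each unordered pair gives one sum; this covers all a ≠ a'):
  -5 + -3 = -8
  -5 + 6 = 1
  -5 + 10 = 5
  -3 + 6 = 3
  -3 + 10 = 7
  6 + 10 = 16
Collected distinct sums: {-8, 1, 3, 5, 7, 16}
|A +̂ A| = 6
(Reference bound: |A +̂ A| ≥ 2|A| - 3 for |A| ≥ 2, with |A| = 4 giving ≥ 5.)

|A +̂ A| = 6


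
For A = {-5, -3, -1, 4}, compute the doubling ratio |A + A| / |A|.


|A| = 4.
Compute A + A by enumerating all 16 pairs.
A + A = {-10, -8, -6, -4, -2, -1, 1, 3, 8}, so |A + A| = 9.
K = |A + A| / |A| = 9/4 (already in lowest terms) ≈ 2.2500.
Reference: AP of size 4 gives K = 7/4 ≈ 1.7500; a fully generic set of size 4 gives K ≈ 2.5000.

|A| = 4, |A + A| = 9, K = 9/4.


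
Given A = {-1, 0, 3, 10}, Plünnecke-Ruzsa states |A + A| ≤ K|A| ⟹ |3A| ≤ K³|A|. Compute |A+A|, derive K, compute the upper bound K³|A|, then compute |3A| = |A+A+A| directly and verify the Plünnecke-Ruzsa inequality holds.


|A| = 4.
Step 1: Compute A + A by enumerating all 16 pairs.
A + A = {-2, -1, 0, 2, 3, 6, 9, 10, 13, 20}, so |A + A| = 10.
Step 2: Doubling constant K = |A + A|/|A| = 10/4 = 10/4 ≈ 2.5000.
Step 3: Plünnecke-Ruzsa gives |3A| ≤ K³·|A| = (2.5000)³ · 4 ≈ 62.5000.
Step 4: Compute 3A = A + A + A directly by enumerating all triples (a,b,c) ∈ A³; |3A| = 19.
Step 5: Check 19 ≤ 62.5000? Yes ✓.

K = 10/4, Plünnecke-Ruzsa bound K³|A| ≈ 62.5000, |3A| = 19, inequality holds.


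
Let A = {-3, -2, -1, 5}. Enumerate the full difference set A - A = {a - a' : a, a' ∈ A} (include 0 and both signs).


A - A = {a - a' : a, a' ∈ A}.
Compute a - a' for each ordered pair (a, a'):
a = -3: -3--3=0, -3--2=-1, -3--1=-2, -3-5=-8
a = -2: -2--3=1, -2--2=0, -2--1=-1, -2-5=-7
a = -1: -1--3=2, -1--2=1, -1--1=0, -1-5=-6
a = 5: 5--3=8, 5--2=7, 5--1=6, 5-5=0
Collecting distinct values (and noting 0 appears from a-a):
A - A = {-8, -7, -6, -2, -1, 0, 1, 2, 6, 7, 8}
|A - A| = 11

A - A = {-8, -7, -6, -2, -1, 0, 1, 2, 6, 7, 8}


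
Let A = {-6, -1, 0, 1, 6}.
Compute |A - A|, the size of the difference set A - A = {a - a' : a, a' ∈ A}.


A - A = {a - a' : a, a' ∈ A}; |A| = 5.
Bounds: 2|A|-1 ≤ |A - A| ≤ |A|² - |A| + 1, i.e. 9 ≤ |A - A| ≤ 21.
Note: 0 ∈ A - A always (from a - a). The set is symmetric: if d ∈ A - A then -d ∈ A - A.
Enumerate nonzero differences d = a - a' with a > a' (then include -d):
Positive differences: {1, 2, 5, 6, 7, 12}
Full difference set: {0} ∪ (positive diffs) ∪ (negative diffs).
|A - A| = 1 + 2·6 = 13 (matches direct enumeration: 13).

|A - A| = 13


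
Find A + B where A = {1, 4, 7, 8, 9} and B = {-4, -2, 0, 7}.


A + B = {a + b : a ∈ A, b ∈ B}.
Enumerate all |A|·|B| = 5·4 = 20 pairs (a, b) and collect distinct sums.
a = 1: 1+-4=-3, 1+-2=-1, 1+0=1, 1+7=8
a = 4: 4+-4=0, 4+-2=2, 4+0=4, 4+7=11
a = 7: 7+-4=3, 7+-2=5, 7+0=7, 7+7=14
a = 8: 8+-4=4, 8+-2=6, 8+0=8, 8+7=15
a = 9: 9+-4=5, 9+-2=7, 9+0=9, 9+7=16
Collecting distinct sums: A + B = {-3, -1, 0, 1, 2, 3, 4, 5, 6, 7, 8, 9, 11, 14, 15, 16}
|A + B| = 16

A + B = {-3, -1, 0, 1, 2, 3, 4, 5, 6, 7, 8, 9, 11, 14, 15, 16}


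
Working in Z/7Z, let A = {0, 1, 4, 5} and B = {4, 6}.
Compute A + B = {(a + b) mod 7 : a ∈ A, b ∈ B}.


Work in Z/7Z: reduce every sum a + b modulo 7.
Enumerate all 8 pairs:
a = 0: 0+4=4, 0+6=6
a = 1: 1+4=5, 1+6=0
a = 4: 4+4=1, 4+6=3
a = 5: 5+4=2, 5+6=4
Distinct residues collected: {0, 1, 2, 3, 4, 5, 6}
|A + B| = 7 (out of 7 total residues).

A + B = {0, 1, 2, 3, 4, 5, 6}


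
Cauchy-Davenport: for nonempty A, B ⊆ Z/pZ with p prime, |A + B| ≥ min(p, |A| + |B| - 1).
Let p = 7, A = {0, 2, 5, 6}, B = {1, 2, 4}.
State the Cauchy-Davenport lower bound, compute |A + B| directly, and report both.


Cauchy-Davenport: |A + B| ≥ min(p, |A| + |B| - 1) for A, B nonempty in Z/pZ.
|A| = 4, |B| = 3, p = 7.
CD lower bound = min(7, 4 + 3 - 1) = min(7, 6) = 6.
Compute A + B mod 7 directly:
a = 0: 0+1=1, 0+2=2, 0+4=4
a = 2: 2+1=3, 2+2=4, 2+4=6
a = 5: 5+1=6, 5+2=0, 5+4=2
a = 6: 6+1=0, 6+2=1, 6+4=3
A + B = {0, 1, 2, 3, 4, 6}, so |A + B| = 6.
Verify: 6 ≥ 6? Yes ✓.

CD lower bound = 6, actual |A + B| = 6.


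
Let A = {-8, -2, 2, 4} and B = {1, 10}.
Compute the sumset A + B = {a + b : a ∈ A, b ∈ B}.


A + B = {a + b : a ∈ A, b ∈ B}.
Enumerate all |A|·|B| = 4·2 = 8 pairs (a, b) and collect distinct sums.
a = -8: -8+1=-7, -8+10=2
a = -2: -2+1=-1, -2+10=8
a = 2: 2+1=3, 2+10=12
a = 4: 4+1=5, 4+10=14
Collecting distinct sums: A + B = {-7, -1, 2, 3, 5, 8, 12, 14}
|A + B| = 8

A + B = {-7, -1, 2, 3, 5, 8, 12, 14}
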